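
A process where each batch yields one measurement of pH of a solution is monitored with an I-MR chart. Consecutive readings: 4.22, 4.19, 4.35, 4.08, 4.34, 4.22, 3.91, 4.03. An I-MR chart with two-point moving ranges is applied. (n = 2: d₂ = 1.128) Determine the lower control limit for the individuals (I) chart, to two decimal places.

3.68

X̄ = (4.22 + 4.19 + 4.35 + 4.08 + 4.34 + 4.22 + 3.91 + 4.03) / 8 = 4.1675
Moving ranges: 0.03, 0.16, 0.27, 0.26, 0.12, 0.31, 0.12; M̄R̄ = 1.2700 / 7 = 0.1814
LCL = X̄ − 3·M̄R̄/d₂ = 4.1675 − 3 × 0.1814 / 1.128 = 3.6850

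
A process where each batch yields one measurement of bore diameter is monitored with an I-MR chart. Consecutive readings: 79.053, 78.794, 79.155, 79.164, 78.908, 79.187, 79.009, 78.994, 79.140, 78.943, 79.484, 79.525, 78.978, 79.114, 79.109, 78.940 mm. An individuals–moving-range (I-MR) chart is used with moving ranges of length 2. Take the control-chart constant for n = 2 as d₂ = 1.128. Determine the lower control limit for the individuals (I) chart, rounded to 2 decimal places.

X̄ = (79.053 + 78.794 + 79.155 + 79.164 + 78.908 + 79.187 + 79.009 + 78.994 + 79.140 + 78.943 + 79.484 + 79.525 + 78.978 + 79.114 + 79.109 + 78.940) / 16 = 79.0936
Moving ranges: 0.259, 0.361, 0.009, 0.256, 0.279, 0.178, 0.015, 0.146, 0.197, 0.541, 0.041, 0.547, 0.136, 0.005, 0.169; M̄R̄ = 3.1390 / 15 = 0.2093
LCL = X̄ − 3·M̄R̄/d₂ = 79.0936 − 3 × 0.2093 / 1.128 = 78.5370

78.54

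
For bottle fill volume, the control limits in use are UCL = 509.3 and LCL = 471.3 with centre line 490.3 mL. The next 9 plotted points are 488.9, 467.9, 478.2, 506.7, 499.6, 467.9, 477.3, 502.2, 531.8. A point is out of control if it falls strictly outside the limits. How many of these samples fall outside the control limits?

3

Compare each point to [471.3, 509.3]: sample 2 = 467.9 < LCL; sample 6 = 467.9 < LCL; sample 9 = 531.8 > UCL.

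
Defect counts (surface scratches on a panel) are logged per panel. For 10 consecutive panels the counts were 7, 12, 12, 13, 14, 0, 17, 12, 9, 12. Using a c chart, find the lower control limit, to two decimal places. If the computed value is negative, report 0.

c̄ = (7 + 12 + 12 + 13 + 14 + 0 + 17 + 12 + 9 + 12) / 10 = 108 / 10 = 10.8000
LCL = c̄ − 3√c̄ = 10.8000 − 3 × 3.2863 = 0.9410

0.94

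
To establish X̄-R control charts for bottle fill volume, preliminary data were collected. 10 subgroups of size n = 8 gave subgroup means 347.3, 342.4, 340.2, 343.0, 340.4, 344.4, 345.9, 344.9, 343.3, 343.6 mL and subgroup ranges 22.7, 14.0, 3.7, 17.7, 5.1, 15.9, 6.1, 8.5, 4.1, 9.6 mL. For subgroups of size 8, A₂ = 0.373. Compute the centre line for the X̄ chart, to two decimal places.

343.54

X̄̄ = (347.3 + 342.4 + 340.2 + 343.0 + 340.4 + 344.4 + 345.9 + 344.9 + 343.3 + 343.6) / 10 = 3435.4000 / 10 = 343.5400
CL = X̄̄ = 343.5400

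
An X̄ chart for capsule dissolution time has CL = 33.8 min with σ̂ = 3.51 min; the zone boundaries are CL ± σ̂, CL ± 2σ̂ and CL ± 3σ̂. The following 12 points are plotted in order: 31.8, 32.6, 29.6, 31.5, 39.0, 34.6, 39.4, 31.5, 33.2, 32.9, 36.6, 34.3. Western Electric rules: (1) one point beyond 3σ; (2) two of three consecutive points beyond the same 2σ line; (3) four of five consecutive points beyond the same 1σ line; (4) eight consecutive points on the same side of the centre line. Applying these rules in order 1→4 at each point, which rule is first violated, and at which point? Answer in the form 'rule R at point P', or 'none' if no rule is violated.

Zone of each point (C = within 1σ̂, B = 1σ̂–2σ̂, A = 2σ̂–3σ̂, * = beyond 3σ̂; sign = side of CL): 1:-C, 2:-C, 3:-B, 4:-C, 5:+B, 6:+C, 7:+B, 8:-C, 9:-C, 10:-C, 11:+C, 12:+C
No rule fires across all 12 points.

none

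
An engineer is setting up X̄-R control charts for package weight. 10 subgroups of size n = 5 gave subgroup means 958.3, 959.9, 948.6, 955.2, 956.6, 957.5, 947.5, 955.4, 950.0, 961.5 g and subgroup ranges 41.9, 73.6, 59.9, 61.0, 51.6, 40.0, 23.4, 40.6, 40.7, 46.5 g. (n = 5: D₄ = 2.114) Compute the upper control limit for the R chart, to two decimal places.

R̄ = (41.9 + 73.6 + 59.9 + 61.0 + 51.6 + 40.0 + 23.4 + 40.6 + 40.7 + 46.5) / 10 = 479.2000 / 10 = 47.9200
UCL_R = D₄·R̄ = 2.114 × 47.9200 = 101.3029

101.30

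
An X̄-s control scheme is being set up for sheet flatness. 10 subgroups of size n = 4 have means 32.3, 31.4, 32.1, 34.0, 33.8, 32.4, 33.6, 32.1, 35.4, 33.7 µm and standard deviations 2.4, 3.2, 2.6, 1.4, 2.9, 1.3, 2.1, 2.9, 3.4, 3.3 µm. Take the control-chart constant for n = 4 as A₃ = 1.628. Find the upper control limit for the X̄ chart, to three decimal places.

X̄̄ = (32.3 + 31.4 + 32.1 + 34.0 + 33.8 + 32.4 + 33.6 + 32.1 + 35.4 + 33.7) / 10 = 33.0800
s̄ = (2.4 + 3.2 + 2.6 + 1.4 + 2.9 + 1.3 + 2.1 + 2.9 + 3.4 + 3.3) / 10 = 2.5500
UCL = X̄̄ + A₃·s̄ = 33.0800 + 1.628 × 2.5500 = 37.2314

37.231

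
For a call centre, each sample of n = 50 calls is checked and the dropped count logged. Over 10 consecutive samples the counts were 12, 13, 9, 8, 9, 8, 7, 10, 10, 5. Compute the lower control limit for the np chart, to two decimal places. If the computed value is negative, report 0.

p̄ = Σdᵢ / (k·n) = 91 / (10 × 50) = 0.18200
LCL = np̄ − 3·√(np̄(1−p̄)) = 9.1000 − 3 × 2.7283 = 0.9150

0.92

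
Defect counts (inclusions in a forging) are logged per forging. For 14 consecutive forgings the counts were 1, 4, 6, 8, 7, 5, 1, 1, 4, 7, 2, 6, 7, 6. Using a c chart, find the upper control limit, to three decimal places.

c̄ = (1 + 4 + 6 + 8 + 7 + 5 + 1 + 1 + 4 + 7 + 2 + 6 + 7 + 6) / 14 = 65 / 14 = 4.6429
UCL = c̄ + 3√c̄ = 4.6429 + 3 × √4.6429 = 4.6429 + 3 × 2.1547 = 11.1070

11.107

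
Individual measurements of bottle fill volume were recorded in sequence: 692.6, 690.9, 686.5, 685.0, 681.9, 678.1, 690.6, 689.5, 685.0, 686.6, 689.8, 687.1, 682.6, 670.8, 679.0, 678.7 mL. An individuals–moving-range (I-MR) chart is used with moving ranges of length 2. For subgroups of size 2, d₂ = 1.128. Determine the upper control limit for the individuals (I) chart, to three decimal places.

X̄ = (692.6 + 690.9 + 686.5 + 685.0 + 681.9 + 678.1 + 690.6 + 689.5 + 685.0 + 686.6 + 689.8 + 687.1 + 682.6 + 670.8 + 679.0 + 678.7) / 16 = 684.6688
Moving ranges: 1.7, 4.4, 1.5, 3.1, 3.8, 12.5, 1.1, 4.5, 1.6, 3.2, 2.7, 4.5, 11.8, 8.2, 0.3; M̄R̄ = 64.9000 / 15 = 4.3267
UCL = X̄ + 3·M̄R̄/d₂ = 684.6688 + 3 × 4.3267 / 1.128 = 696.1758

696.176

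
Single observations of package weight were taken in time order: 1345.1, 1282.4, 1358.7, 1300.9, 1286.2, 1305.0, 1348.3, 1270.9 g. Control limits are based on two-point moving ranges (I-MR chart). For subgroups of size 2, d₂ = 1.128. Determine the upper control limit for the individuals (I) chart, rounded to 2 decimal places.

1445.55

X̄ = (1345.1 + 1282.4 + 1358.7 + 1300.9 + 1286.2 + 1305.0 + 1348.3 + 1270.9) / 8 = 1312.1875
Moving ranges: 62.7, 76.3, 57.8, 14.7, 18.8, 43.3, 77.4; M̄R̄ = 351.0000 / 7 = 50.1429
UCL = X̄ + 3·M̄R̄/d₂ = 1312.1875 + 3 × 50.1429 / 1.128 = 1445.5462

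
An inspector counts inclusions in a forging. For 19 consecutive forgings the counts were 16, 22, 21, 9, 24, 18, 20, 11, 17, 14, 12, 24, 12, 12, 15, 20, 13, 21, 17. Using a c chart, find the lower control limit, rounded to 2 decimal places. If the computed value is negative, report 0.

c̄ = (16 + 22 + 21 + 9 + 24 + 18 + 20 + 11 + 17 + 14 + 12 + 24 + 12 + 12 + 15 + 20 + 13 + 21 + 17) / 19 = 318 / 19 = 16.7368
LCL = c̄ − 3√c̄ = 16.7368 − 3 × 4.0911 = 4.4636

4.46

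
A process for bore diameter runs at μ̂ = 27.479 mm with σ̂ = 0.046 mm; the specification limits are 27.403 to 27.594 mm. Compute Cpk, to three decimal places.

Cpu = (USL − μ̂) / (3σ̂) = (27.594 − 27.479) / (3 × 0.046) = 0.8333; Cpl = (μ̂ − LSL) / (3σ̂) = (27.479 − 27.403) / (3 × 0.046) = 0.5507; Cpk = min(Cpu, Cpl) = 0.5507

0.551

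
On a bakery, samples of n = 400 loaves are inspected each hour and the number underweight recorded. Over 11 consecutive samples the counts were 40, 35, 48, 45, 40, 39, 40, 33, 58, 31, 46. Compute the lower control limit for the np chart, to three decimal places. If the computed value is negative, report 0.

23.094

p̄ = Σdᵢ / (k·n) = 455 / (11 × 400) = 0.10341
LCL = np̄ − 3·√(np̄(1−p̄)) = 41.3636 − 3 × 6.0898 = 23.0941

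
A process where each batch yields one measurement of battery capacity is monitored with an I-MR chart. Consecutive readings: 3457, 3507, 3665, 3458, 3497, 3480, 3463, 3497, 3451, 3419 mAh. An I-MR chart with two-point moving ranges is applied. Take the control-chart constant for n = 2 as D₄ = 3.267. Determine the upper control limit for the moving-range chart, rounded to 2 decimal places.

Moving ranges: 50, 158, 207, 39, 17, 17, 34, 46, 32; M̄R̄ = 600.0000 / 9 = 66.6667
UCL_MR = D₄·M̄R̄ = 3.267 × 66.6667 = 217.8000

217.80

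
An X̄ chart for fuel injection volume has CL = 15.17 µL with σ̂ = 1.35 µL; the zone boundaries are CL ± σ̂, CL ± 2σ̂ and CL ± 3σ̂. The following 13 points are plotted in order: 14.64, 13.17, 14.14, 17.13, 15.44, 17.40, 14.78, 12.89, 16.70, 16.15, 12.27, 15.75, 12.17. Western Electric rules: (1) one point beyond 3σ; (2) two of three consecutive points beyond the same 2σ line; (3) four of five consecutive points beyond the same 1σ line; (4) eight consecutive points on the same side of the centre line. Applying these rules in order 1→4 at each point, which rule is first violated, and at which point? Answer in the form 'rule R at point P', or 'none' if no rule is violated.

rule 2 at point 13

Zone of each point (C = within 1σ̂, B = 1σ̂–2σ̂, A = 2σ̂–3σ̂, * = beyond 3σ̂; sign = side of CL): 1:-C, 2:-B, 3:-C, 4:+B, 5:+C, 6:+B, 7:-C, 8:-B, 9:+B, 10:+C, 11:-A, 12:+C, 13:-A
Rule 2 (two of three consecutive points beyond the same 2σ limit) is satisfied at point 13.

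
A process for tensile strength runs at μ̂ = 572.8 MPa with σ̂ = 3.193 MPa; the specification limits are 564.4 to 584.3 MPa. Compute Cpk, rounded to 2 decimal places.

0.88

Cpu = (USL − μ̂) / (3σ̂) = (584.3 − 572.8) / (3 × 3.193) = 1.2005; Cpl = (μ̂ − LSL) / (3σ̂) = (572.8 − 564.4) / (3 × 3.193) = 0.8769; Cpk = min(Cpu, Cpl) = 0.8769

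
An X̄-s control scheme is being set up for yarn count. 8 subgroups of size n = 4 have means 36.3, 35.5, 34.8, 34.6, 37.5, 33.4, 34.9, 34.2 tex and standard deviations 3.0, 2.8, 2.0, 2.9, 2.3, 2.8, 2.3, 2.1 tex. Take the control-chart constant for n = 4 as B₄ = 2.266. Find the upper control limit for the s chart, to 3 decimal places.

5.722

s̄ = (3.0 + 2.8 + 2.0 + 2.9 + 2.3 + 2.8 + 2.3 + 2.1) / 8 = 2.5250
UCL_s = B₄·s̄ = 2.266 × 2.5250 = 5.7216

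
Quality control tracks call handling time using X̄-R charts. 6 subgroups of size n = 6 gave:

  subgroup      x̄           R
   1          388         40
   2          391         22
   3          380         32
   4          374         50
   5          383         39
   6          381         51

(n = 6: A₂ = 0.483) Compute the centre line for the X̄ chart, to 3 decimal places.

X̄̄ = (388 + 391 + 380 + 374 + 383 + 381) / 6 = 2297.0000 / 6 = 382.8333
CL = X̄̄ = 382.8333

382.833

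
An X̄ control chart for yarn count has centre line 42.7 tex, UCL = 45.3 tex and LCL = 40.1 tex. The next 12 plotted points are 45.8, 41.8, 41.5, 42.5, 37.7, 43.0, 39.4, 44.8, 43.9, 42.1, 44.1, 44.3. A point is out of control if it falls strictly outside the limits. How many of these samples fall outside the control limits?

Compare each point to [40.1, 45.3]: sample 1 = 45.8 > UCL; sample 5 = 37.7 < LCL; sample 7 = 39.4 < LCL.

3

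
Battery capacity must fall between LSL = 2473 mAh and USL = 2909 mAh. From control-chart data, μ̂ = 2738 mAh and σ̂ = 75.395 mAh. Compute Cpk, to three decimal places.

Cpu = (USL − μ̂) / (3σ̂) = (2909 − 2738) / (3 × 75.395) = 0.7560; Cpl = (μ̂ − LSL) / (3σ̂) = (2738 − 2473) / (3 × 75.395) = 1.1716; Cpk = min(Cpu, Cpl) = 0.7560

0.756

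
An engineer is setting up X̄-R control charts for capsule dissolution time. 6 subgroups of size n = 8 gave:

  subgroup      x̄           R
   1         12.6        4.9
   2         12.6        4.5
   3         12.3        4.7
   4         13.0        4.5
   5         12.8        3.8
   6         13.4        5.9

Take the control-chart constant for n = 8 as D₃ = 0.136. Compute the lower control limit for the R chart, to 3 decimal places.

0.641

R̄ = (4.9 + 4.5 + 4.7 + 4.5 + 3.8 + 5.9) / 6 = 28.3000 / 6 = 4.7167
LCL_R = D₃·R̄ = 0.136 × 4.7167 = 0.6415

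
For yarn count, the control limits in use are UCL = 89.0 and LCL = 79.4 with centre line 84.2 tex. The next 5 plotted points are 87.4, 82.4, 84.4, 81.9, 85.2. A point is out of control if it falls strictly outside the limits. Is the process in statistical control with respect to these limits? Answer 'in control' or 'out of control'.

All 5 points lie within [79.4, 89.0].

in control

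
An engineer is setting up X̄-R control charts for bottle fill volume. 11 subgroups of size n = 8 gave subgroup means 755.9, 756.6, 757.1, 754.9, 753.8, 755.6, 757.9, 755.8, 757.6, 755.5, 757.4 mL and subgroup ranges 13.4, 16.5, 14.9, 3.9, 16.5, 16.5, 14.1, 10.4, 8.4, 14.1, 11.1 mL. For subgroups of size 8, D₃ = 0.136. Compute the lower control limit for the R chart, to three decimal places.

1.728

R̄ = (13.4 + 16.5 + 14.9 + 3.9 + 16.5 + 16.5 + 14.1 + 10.4 + 8.4 + 14.1 + 11.1) / 11 = 139.8000 / 11 = 12.7091
LCL_R = D₃·R̄ = 0.136 × 12.7091 = 1.7284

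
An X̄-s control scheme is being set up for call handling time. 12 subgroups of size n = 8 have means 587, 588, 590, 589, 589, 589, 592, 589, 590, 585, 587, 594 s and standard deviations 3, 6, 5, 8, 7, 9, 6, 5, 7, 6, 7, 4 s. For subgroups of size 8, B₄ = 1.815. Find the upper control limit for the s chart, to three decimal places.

11.041

s̄ = (3 + 6 + 5 + 8 + 7 + 9 + 6 + 5 + 7 + 6 + 7 + 4) / 12 = 6.0833
UCL_s = B₄·s̄ = 1.815 × 6.0833 = 11.0412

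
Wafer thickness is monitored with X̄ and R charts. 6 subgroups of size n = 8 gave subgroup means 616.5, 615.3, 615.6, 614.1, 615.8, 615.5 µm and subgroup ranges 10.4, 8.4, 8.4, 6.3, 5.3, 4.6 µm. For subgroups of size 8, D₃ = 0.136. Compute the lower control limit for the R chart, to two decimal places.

0.98

R̄ = (10.4 + 8.4 + 8.4 + 6.3 + 5.3 + 4.6) / 6 = 43.4000 / 6 = 7.2333
LCL_R = D₃·R̄ = 0.136 × 7.2333 = 0.9837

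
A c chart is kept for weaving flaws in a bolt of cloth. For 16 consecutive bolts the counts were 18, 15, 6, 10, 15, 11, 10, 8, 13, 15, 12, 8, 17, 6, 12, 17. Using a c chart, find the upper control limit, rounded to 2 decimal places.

c̄ = (18 + 15 + 6 + 10 + 15 + 11 + 10 + 8 + 13 + 15 + 12 + 8 + 17 + 6 + 12 + 17) / 16 = 193 / 16 = 12.0625
UCL = c̄ + 3√c̄ = 12.0625 + 3 × √12.0625 = 12.0625 + 3 × 3.4731 = 22.4818

22.48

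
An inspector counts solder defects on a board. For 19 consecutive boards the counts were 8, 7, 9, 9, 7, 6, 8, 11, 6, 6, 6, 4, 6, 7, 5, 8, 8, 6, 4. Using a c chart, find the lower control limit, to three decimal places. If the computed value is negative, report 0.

0.000

c̄ = (8 + 7 + 9 + 9 + 7 + 6 + 8 + 11 + 6 + 6 + 6 + 4 + 6 + 7 + 5 + 8 + 8 + 6 + 4) / 19 = 131 / 19 = 6.8947
LCL = c̄ − 3√c̄ = 6.8947 − 3 × 2.6258 = -0.9826 → 0 (cannot be negative)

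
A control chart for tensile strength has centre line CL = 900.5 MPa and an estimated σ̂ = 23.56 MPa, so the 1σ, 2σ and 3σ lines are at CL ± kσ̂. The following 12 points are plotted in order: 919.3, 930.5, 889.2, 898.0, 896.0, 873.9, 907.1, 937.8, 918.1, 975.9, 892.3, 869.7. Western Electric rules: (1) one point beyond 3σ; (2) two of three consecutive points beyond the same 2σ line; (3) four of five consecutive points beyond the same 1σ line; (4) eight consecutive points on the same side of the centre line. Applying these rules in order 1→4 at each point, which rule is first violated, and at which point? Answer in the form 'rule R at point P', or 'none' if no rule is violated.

rule 1 at point 10

Zone of each point (C = within 1σ̂, B = 1σ̂–2σ̂, A = 2σ̂–3σ̂, * = beyond 3σ̂; sign = side of CL): 1:+C, 2:+B, 3:-C, 4:-C, 5:-C, 6:-B, 7:+C, 8:+B, 9:+C, 10:+*, 11:-C, 12:-B
Rule 1 (one point beyond the 3σ limits) is satisfied at point 10.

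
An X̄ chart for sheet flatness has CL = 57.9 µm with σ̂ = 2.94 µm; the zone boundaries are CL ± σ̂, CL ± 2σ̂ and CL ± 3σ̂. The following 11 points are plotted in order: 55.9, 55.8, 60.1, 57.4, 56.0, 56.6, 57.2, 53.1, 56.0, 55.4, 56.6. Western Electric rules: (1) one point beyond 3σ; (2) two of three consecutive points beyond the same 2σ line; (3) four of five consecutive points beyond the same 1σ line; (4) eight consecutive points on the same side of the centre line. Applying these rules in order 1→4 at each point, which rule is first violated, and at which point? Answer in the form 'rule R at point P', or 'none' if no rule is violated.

Zone of each point (C = within 1σ̂, B = 1σ̂–2σ̂, A = 2σ̂–3σ̂, * = beyond 3σ̂; sign = side of CL): 1:-C, 2:-C, 3:+C, 4:-C, 5:-C, 6:-C, 7:-C, 8:-B, 9:-C, 10:-C, 11:-C
Rule 4 (eight consecutive points on the same side of the centre line) is satisfied at point 11.

rule 4 at point 11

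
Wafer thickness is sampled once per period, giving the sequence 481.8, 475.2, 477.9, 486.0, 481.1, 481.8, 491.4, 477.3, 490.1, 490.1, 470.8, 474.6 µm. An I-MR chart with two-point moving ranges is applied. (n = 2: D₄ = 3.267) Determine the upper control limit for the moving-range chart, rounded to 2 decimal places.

24.53

Moving ranges: 6.6, 2.7, 8.1, 4.9, 0.7, 9.6, 14.1, 12.8, 0.0, 19.3, 3.8; M̄R̄ = 82.6000 / 11 = 7.5091
UCL_MR = D₄·M̄R̄ = 3.267 × 7.5091 = 24.5322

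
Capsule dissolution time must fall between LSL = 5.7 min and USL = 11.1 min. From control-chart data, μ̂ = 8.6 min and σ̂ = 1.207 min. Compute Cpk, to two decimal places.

0.69

Cpu = (USL − μ̂) / (3σ̂) = (11.1 − 8.6) / (3 × 1.207) = 0.6904; Cpl = (μ̂ − LSL) / (3σ̂) = (8.6 − 5.7) / (3 × 1.207) = 0.8009; Cpk = min(Cpu, Cpl) = 0.6904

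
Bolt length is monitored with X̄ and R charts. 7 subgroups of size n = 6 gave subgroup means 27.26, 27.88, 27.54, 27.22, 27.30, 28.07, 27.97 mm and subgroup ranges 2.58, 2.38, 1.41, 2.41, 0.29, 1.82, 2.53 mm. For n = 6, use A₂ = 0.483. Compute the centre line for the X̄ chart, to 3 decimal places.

X̄̄ = (27.26 + 27.88 + 27.54 + 27.22 + 27.30 + 28.07 + 27.97) / 7 = 193.2400 / 7 = 27.6057
CL = X̄̄ = 27.6057

27.606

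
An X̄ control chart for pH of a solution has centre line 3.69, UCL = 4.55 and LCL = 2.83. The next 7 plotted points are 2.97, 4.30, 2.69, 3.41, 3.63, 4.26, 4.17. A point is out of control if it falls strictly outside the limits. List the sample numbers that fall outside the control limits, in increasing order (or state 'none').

3

Compare each point to [2.83, 4.55]: sample 3 = 2.69 < LCL.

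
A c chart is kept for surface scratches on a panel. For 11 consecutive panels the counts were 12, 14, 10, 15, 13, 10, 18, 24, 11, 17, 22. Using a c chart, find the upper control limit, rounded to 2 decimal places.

26.75

c̄ = (12 + 14 + 10 + 15 + 13 + 10 + 18 + 24 + 11 + 17 + 22) / 11 = 166 / 11 = 15.0909
UCL = c̄ + 3√c̄ = 15.0909 + 3 × √15.0909 = 15.0909 + 3 × 3.8847 = 26.7450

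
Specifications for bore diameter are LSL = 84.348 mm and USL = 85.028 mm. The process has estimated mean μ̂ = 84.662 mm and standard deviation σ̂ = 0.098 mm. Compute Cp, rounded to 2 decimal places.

Cp = (USL − LSL) / (6σ̂) = (85.028 − 84.348) / (6 × 0.098) = 0.6800 / 0.5880 = 1.1565

1.16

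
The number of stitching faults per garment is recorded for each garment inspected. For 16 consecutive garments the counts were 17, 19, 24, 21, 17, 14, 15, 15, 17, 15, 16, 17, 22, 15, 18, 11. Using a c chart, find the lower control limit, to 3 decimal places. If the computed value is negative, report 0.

c̄ = (17 + 19 + 24 + 21 + 17 + 14 + 15 + 15 + 17 + 15 + 16 + 17 + 22 + 15 + 18 + 11) / 16 = 273 / 16 = 17.0625
LCL = c̄ − 3√c̄ = 17.0625 − 3 × 4.1307 = 4.6705

4.670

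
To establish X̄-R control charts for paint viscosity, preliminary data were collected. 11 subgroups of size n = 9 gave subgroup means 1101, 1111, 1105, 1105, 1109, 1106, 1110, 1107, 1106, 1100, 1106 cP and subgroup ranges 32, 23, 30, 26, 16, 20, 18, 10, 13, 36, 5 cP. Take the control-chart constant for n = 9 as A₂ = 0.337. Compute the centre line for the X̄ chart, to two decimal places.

X̄̄ = (1101 + 1111 + 1105 + 1105 + 1109 + 1106 + 1110 + 1107 + 1106 + 1100 + 1106) / 11 = 12166.0000 / 11 = 1106.0000
CL = X̄̄ = 1106.0000

1106.00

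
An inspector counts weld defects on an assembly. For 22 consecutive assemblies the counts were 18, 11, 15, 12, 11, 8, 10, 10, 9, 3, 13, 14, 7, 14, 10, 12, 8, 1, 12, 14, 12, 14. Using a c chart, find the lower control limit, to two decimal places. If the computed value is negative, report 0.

c̄ = (18 + 11 + 15 + 12 + 11 + 8 + 10 + 10 + 9 + 3 + 13 + 14 + 7 + 14 + 10 + 12 + 8 + 1 + 12 + 14 + 12 + 14) / 22 = 238 / 22 = 10.8182
LCL = c̄ − 3√c̄ = 10.8182 − 3 × 3.2891 = 0.9509

0.95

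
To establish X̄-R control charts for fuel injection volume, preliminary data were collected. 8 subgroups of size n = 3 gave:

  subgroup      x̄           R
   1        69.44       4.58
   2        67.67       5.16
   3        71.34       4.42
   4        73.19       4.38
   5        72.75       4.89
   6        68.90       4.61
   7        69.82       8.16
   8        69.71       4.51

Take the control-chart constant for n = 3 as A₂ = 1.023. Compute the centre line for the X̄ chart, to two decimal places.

70.35

X̄̄ = (69.44 + 67.67 + 71.34 + 73.19 + 72.75 + 68.90 + 69.82 + 69.71) / 8 = 562.8200 / 8 = 70.3525
CL = X̄̄ = 70.3525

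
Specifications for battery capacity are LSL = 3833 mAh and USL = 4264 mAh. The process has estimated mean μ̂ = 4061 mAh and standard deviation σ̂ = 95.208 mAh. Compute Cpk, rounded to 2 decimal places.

0.71

Cpu = (USL − μ̂) / (3σ̂) = (4264 − 4061) / (3 × 95.208) = 0.7107; Cpl = (μ̂ − LSL) / (3σ̂) = (4061 − 3833) / (3 × 95.208) = 0.7983; Cpk = min(Cpu, Cpl) = 0.7107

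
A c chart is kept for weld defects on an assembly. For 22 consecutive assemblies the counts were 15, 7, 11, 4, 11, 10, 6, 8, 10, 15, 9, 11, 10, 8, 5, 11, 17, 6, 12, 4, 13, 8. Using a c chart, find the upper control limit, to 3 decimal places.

18.882

c̄ = (15 + 7 + 11 + 4 + 11 + 10 + 6 + 8 + 10 + 15 + 9 + 11 + 10 + 8 + 5 + 11 + 17 + 6 + 12 + 4 + 13 + 8) / 22 = 211 / 22 = 9.5909
UCL = c̄ + 3√c̄ = 9.5909 + 3 × √9.5909 = 9.5909 + 3 × 3.0969 = 18.8817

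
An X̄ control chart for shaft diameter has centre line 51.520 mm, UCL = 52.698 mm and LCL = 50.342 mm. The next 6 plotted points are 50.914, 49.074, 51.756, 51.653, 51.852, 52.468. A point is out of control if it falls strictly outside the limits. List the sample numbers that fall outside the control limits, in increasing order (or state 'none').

2

Compare each point to [50.342, 52.698]: sample 2 = 49.074 < LCL.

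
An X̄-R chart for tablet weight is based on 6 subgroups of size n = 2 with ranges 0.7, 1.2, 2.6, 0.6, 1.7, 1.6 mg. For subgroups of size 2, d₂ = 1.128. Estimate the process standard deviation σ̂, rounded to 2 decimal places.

1.24

R̄ = (0.7 + 1.2 + 2.6 + 0.6 + 1.7 + 1.6) / 6 = 1.4000
σ̂ = R̄ / d₂ = 1.4000 / 1.128 = 1.2411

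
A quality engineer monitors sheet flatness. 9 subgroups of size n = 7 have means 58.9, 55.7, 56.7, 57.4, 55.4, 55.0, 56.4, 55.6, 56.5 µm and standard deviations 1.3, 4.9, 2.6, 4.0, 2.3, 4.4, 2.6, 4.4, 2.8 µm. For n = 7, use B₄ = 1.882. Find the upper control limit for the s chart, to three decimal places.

s̄ = (1.3 + 4.9 + 2.6 + 4.0 + 2.3 + 4.4 + 2.6 + 4.4 + 2.8) / 9 = 3.2556
UCL_s = B₄·s̄ = 1.882 × 3.2556 = 6.1270

6.127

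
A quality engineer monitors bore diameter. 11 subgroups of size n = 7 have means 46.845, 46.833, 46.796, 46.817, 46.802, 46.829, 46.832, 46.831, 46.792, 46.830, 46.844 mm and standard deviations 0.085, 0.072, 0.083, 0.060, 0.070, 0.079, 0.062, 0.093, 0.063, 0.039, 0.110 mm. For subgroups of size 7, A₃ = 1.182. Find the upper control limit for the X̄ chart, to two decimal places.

X̄̄ = (46.845 + 46.833 + 46.796 + 46.817 + 46.802 + 46.829 + 46.832 + 46.831 + 46.792 + 46.830 + 46.844) / 11 = 46.8228
s̄ = (0.085 + 0.072 + 0.083 + 0.060 + 0.070 + 0.079 + 0.062 + 0.093 + 0.063 + 0.039 + 0.110) / 11 = 0.0742
UCL = X̄̄ + A₃·s̄ = 46.8228 + 1.182 × 0.0742 = 46.9105

46.91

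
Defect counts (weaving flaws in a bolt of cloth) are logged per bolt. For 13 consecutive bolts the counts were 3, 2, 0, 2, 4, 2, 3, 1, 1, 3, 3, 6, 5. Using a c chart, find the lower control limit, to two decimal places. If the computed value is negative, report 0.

c̄ = (3 + 2 + 0 + 2 + 4 + 2 + 3 + 1 + 1 + 3 + 3 + 6 + 5) / 13 = 35 / 13 = 2.6923
LCL = c̄ − 3√c̄ = 2.6923 − 3 × 1.6408 = -2.2302 → 0 (cannot be negative)

0.00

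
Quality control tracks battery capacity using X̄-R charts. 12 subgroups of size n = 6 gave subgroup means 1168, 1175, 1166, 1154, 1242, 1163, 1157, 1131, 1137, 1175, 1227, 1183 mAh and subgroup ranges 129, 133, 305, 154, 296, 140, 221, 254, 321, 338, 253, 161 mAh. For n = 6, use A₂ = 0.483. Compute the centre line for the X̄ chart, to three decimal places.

X̄̄ = (1168 + 1175 + 1166 + 1154 + 1242 + 1163 + 1157 + 1131 + 1137 + 1175 + 1227 + 1183) / 12 = 14078.0000 / 12 = 1173.1667
CL = X̄̄ = 1173.1667

1173.167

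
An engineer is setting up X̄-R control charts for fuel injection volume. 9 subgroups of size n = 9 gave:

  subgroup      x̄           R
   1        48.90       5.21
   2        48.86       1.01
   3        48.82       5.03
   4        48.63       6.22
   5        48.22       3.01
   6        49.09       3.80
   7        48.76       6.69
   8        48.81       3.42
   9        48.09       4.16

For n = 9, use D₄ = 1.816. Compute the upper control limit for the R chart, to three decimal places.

7.779

R̄ = (5.21 + 1.01 + 5.03 + 6.22 + 3.01 + 3.80 + 6.69 + 3.42 + 4.16) / 9 = 38.5500 / 9 = 4.2833
UCL_R = D₄·R̄ = 1.816 × 4.2833 = 7.7785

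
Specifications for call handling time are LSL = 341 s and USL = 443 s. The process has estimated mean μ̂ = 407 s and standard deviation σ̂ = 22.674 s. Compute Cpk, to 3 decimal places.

0.529

Cpu = (USL − μ̂) / (3σ̂) = (443 − 407) / (3 × 22.674) = 0.5292; Cpl = (μ̂ − LSL) / (3σ̂) = (407 − 341) / (3 × 22.674) = 0.9703; Cpk = min(Cpu, Cpl) = 0.5292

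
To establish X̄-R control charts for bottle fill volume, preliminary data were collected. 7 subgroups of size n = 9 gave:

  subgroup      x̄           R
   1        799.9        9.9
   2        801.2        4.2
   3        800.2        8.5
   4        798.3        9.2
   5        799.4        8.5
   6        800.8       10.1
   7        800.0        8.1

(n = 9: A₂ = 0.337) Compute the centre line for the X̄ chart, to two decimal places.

X̄̄ = (799.9 + 801.2 + 800.2 + 798.3 + 799.4 + 800.8 + 800.0) / 7 = 5599.8000 / 7 = 799.9714
CL = X̄̄ = 799.9714

799.97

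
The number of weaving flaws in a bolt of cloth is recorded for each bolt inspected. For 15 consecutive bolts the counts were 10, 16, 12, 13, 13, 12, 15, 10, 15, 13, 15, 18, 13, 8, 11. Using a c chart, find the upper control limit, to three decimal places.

c̄ = (10 + 16 + 12 + 13 + 13 + 12 + 15 + 10 + 15 + 13 + 15 + 18 + 13 + 8 + 11) / 15 = 194 / 15 = 12.9333
UCL = c̄ + 3√c̄ = 12.9333 + 3 × √12.9333 = 12.9333 + 3 × 3.5963 = 23.7222

23.722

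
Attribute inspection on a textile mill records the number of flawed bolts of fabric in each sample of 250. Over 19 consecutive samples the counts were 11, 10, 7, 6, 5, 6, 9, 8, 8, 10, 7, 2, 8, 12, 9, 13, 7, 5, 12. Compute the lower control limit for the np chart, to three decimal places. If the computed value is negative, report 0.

0.000

p̄ = Σdᵢ / (k·n) = 155 / (19 × 250) = 0.03263
LCL = np̄ − 3·√(np̄(1−p̄)) = 8.1579 − 3 × 2.8092 = -0.2698 → 0 (negative, so LCL = 0)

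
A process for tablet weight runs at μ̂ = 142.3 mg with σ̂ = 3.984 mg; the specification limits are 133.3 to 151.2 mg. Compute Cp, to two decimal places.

0.75

Cp = (USL − LSL) / (6σ̂) = (151.2 − 133.3) / (6 × 3.984) = 17.9000 / 23.9040 = 0.7488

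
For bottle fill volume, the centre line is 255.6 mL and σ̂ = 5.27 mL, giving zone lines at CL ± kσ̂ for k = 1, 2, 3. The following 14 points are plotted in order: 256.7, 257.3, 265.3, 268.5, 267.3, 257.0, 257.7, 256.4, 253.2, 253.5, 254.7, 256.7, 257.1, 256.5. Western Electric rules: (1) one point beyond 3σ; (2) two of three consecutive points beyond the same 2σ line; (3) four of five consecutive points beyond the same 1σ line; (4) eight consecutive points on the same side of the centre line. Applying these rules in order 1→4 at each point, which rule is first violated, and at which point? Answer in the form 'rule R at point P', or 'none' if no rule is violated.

Zone of each point (C = within 1σ̂, B = 1σ̂–2σ̂, A = 2σ̂–3σ̂, * = beyond 3σ̂; sign = side of CL): 1:+C, 2:+C, 3:+B, 4:+A, 5:+A, 6:+C, 7:+C, 8:+C, 9:-C, 10:-C, 11:-C, 12:+C, 13:+C, 14:+C
Rule 2 (two of three consecutive points beyond the same 2σ limit) is satisfied at point 5.

rule 2 at point 5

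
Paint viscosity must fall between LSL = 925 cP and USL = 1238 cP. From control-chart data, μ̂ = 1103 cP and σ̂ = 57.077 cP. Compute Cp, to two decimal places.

0.91

Cp = (USL − LSL) / (6σ̂) = (1238 − 925) / (6 × 57.077) = 313.0000 / 342.4620 = 0.9140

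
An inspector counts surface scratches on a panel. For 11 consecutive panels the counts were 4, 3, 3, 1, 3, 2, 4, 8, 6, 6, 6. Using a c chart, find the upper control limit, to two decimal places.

c̄ = (4 + 3 + 3 + 1 + 3 + 2 + 4 + 8 + 6 + 6 + 6) / 11 = 46 / 11 = 4.1818
UCL = c̄ + 3√c̄ = 4.1818 + 3 × √4.1818 = 4.1818 + 3 × 2.0449 = 10.3167

10.32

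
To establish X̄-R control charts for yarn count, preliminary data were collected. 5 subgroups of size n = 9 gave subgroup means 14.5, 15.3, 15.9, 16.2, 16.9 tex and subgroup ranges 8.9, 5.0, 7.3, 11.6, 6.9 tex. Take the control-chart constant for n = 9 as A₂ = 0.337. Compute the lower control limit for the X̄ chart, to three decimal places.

X̄̄ = (14.5 + 15.3 + 15.9 + 16.2 + 16.9) / 5 = 78.8000 / 5 = 15.7600
R̄ = (8.9 + 5.0 + 7.3 + 11.6 + 6.9) / 5 = 39.7000 / 5 = 7.9400
LCL = X̄̄ − A₂·R̄ = 15.7600 − 0.337 × 7.9400 = 13.0842

13.084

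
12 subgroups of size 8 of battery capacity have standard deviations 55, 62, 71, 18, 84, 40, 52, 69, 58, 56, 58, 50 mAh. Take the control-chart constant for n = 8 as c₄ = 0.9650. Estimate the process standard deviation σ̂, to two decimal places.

s̄ = (55 + 62 + 71 + 18 + 84 + 40 + 52 + 69 + 58 + 56 + 58 + 50) / 12 = 56.0833
σ̂ = s̄ / c₄ = 56.0833 / 0.9650 = 58.1174

58.12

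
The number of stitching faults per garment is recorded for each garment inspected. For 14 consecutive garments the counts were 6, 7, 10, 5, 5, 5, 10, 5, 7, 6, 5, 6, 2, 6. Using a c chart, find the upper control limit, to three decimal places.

c̄ = (6 + 7 + 10 + 5 + 5 + 5 + 10 + 5 + 7 + 6 + 5 + 6 + 2 + 6) / 14 = 85 / 14 = 6.0714
UCL = c̄ + 3√c̄ = 6.0714 + 3 × √6.0714 = 6.0714 + 3 × 2.4640 = 13.4635

13.464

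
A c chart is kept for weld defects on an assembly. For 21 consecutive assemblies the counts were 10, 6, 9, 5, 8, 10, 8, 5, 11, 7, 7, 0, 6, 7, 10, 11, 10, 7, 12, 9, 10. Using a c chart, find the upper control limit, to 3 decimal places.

16.485

c̄ = (10 + 6 + 9 + 5 + 8 + 10 + 8 + 5 + 11 + 7 + 7 + 0 + 6 + 7 + 10 + 11 + 10 + 7 + 12 + 9 + 10) / 21 = 168 / 21 = 8.0000
UCL = c̄ + 3√c̄ = 8.0000 + 3 × √8.0000 = 8.0000 + 3 × 2.8284 = 16.4853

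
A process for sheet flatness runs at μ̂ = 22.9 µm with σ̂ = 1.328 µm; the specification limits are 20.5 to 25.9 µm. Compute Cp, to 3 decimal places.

0.678

Cp = (USL − LSL) / (6σ̂) = (25.9 − 20.5) / (6 × 1.328) = 5.4000 / 7.9680 = 0.6777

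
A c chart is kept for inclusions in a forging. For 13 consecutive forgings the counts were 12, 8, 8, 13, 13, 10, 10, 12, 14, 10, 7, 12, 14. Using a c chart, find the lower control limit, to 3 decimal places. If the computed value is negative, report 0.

1.050

c̄ = (12 + 8 + 8 + 13 + 13 + 10 + 10 + 12 + 14 + 10 + 7 + 12 + 14) / 13 = 143 / 13 = 11.0000
LCL = c̄ − 3√c̄ = 11.0000 − 3 × 3.3166 = 1.0501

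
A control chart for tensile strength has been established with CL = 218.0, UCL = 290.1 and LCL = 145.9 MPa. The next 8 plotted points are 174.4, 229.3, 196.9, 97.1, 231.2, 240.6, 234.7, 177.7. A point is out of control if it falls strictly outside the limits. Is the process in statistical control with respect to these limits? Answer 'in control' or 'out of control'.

out of control

Compare each point to [145.9, 290.1]: sample 4 = 97.1 < LCL.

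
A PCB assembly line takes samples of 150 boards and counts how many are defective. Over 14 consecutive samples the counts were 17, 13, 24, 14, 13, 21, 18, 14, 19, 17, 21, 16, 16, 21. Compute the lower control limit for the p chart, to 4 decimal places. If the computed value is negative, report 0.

p̄ = Σdᵢ / (k·n) = 244 / (14 × 150) = 0.11619
LCL = p̄ − 3·√(p̄(1−p̄)/n) = 0.11619 − 3 × 0.02616 = 0.03770

0.0377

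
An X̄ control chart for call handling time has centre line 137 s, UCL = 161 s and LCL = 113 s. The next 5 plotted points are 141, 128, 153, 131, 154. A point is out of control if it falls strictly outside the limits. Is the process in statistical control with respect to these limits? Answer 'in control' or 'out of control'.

in control

All 5 points lie within [113, 161].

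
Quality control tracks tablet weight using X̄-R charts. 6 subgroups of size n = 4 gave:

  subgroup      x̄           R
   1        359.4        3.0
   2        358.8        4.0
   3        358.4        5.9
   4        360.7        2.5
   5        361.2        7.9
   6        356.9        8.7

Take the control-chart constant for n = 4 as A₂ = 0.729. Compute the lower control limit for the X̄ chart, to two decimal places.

X̄̄ = (359.4 + 358.8 + 358.4 + 360.7 + 361.2 + 356.9) / 6 = 2155.4000 / 6 = 359.2333
R̄ = (3.0 + 4.0 + 5.9 + 2.5 + 7.9 + 8.7) / 6 = 32.0000 / 6 = 5.3333
LCL = X̄̄ − A₂·R̄ = 359.2333 − 0.729 × 5.3333 = 355.3453

355.35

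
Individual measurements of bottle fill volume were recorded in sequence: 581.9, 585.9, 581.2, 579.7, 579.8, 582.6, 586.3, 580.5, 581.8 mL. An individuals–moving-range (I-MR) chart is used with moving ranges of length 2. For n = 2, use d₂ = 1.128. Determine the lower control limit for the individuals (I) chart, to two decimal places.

X̄ = (581.9 + 585.9 + 581.2 + 579.7 + 579.8 + 582.6 + 586.3 + 580.5 + 581.8) / 9 = 582.1889
Moving ranges: 4.0, 4.7, 1.5, 0.1, 2.8, 3.7, 5.8, 1.3; M̄R̄ = 23.9000 / 8 = 2.9875
LCL = X̄ − 3·M̄R̄/d₂ = 582.1889 − 3 × 2.9875 / 1.128 = 574.2434

574.24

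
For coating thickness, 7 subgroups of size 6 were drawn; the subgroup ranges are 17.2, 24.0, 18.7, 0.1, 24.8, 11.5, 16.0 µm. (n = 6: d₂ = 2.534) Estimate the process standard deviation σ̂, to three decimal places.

6.331

R̄ = (17.2 + 24.0 + 18.7 + 0.1 + 24.8 + 11.5 + 16.0) / 7 = 16.0429
σ̂ = R̄ / d₂ = 16.0429 / 2.534 = 6.3310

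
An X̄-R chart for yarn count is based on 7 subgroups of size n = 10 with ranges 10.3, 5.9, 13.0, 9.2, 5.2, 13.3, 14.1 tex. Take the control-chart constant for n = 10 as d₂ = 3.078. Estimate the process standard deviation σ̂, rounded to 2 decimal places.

3.30

R̄ = (10.3 + 5.9 + 13.0 + 9.2 + 5.2 + 13.3 + 14.1) / 7 = 10.1429
σ̂ = R̄ / d₂ = 10.1429 / 3.078 = 3.2953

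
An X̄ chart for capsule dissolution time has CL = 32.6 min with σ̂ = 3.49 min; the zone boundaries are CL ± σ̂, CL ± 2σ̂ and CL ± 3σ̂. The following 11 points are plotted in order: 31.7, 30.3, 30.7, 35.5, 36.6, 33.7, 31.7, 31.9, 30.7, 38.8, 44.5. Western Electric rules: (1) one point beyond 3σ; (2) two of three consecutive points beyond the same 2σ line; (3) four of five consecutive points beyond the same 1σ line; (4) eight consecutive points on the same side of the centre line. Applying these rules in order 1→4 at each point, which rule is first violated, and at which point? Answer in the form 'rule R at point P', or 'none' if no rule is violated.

Zone of each point (C = within 1σ̂, B = 1σ̂–2σ̂, A = 2σ̂–3σ̂, * = beyond 3σ̂; sign = side of CL): 1:-C, 2:-C, 3:-C, 4:+C, 5:+B, 6:+C, 7:-C, 8:-C, 9:-C, 10:+B, 11:+*
Rule 1 (one point beyond the 3σ limits) is satisfied at point 11.

rule 1 at point 11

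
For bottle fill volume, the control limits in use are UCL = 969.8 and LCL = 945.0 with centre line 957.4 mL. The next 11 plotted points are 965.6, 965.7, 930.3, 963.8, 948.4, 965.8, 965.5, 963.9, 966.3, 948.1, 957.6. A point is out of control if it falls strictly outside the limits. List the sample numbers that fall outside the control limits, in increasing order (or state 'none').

Compare each point to [945.0, 969.8]: sample 3 = 930.3 < LCL.

3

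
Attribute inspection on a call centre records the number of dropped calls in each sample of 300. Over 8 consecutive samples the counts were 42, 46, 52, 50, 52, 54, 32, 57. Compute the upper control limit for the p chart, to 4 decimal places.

p̄ = Σdᵢ / (k·n) = 385 / (8 × 300) = 0.16042
UCL = p̄ + 3·√(p̄(1−p̄)/n) = 0.16042 + 3 × √(0.16042×0.83958/300) = 0.16042 + 3 × 0.02119 = 0.22398

0.2240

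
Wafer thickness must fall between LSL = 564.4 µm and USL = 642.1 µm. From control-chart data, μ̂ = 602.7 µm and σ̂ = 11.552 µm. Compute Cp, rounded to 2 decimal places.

Cp = (USL − LSL) / (6σ̂) = (642.1 − 564.4) / (6 × 11.552) = 77.7000 / 69.3120 = 1.1210

1.12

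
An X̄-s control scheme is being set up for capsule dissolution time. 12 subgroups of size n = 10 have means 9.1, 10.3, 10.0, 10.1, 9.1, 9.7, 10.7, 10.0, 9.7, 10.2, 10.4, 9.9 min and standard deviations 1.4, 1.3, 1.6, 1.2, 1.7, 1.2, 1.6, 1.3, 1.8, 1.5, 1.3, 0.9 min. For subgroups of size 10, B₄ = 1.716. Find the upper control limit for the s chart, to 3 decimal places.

2.402

s̄ = (1.4 + 1.3 + 1.6 + 1.2 + 1.7 + 1.2 + 1.6 + 1.3 + 1.8 + 1.5 + 1.3 + 0.9) / 12 = 1.4000
UCL_s = B₄·s̄ = 1.716 × 1.4000 = 2.4024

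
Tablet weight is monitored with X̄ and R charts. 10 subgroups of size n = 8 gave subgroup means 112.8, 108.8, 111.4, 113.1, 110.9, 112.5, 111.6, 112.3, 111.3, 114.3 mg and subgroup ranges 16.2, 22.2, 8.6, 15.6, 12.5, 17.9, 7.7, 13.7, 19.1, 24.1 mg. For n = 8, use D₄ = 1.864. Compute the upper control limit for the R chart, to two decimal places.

29.38

R̄ = (16.2 + 22.2 + 8.6 + 15.6 + 12.5 + 17.9 + 7.7 + 13.7 + 19.1 + 24.1) / 10 = 157.6000 / 10 = 15.7600
UCL_R = D₄·R̄ = 1.864 × 15.7600 = 29.3766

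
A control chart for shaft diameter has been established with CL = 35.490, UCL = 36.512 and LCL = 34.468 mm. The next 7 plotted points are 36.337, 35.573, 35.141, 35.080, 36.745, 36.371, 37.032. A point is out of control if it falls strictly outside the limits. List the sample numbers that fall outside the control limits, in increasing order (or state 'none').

Compare each point to [34.468, 36.512]: sample 5 = 36.745 > UCL; sample 7 = 37.032 > UCL.

5, 7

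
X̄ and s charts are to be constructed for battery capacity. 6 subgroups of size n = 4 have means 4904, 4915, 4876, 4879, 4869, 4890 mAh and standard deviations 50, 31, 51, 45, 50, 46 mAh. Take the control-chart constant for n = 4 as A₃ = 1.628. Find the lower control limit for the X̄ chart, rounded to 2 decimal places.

4814.76

X̄̄ = (4904 + 4915 + 4876 + 4879 + 4869 + 4890) / 6 = 4888.8333
s̄ = (50 + 31 + 51 + 45 + 50 + 46) / 6 = 45.5000
LCL = X̄̄ − A₃·s̄ = 4888.8333 − 1.628 × 45.5000 = 4814.7593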